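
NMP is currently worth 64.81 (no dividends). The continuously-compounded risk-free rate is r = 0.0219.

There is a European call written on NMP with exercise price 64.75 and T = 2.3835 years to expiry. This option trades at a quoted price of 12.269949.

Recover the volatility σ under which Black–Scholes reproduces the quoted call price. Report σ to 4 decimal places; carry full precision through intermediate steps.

sigma = 0.2723

At σ = 0.2723 the Black–Scholes value reproduces the quote:
σ√T = 0.2723·√2.3835 = 0.420393
d₁ = (ln(S/K) + (r+σ²/2)T) / (σ√T) = (ln(64.81/64.75) + (0.0219+0.2723²/2)·2.3835) / 0.420393 = (0.000926 + 0.140564) / 0.420393 = 0.336566
d₂ = d₁ − σ√T = 0.336566 − 0.420393 = -0.083827
e^{−rT} = 0.949140
N(d₁) = 0.631778,  N(d₂) = 0.466597
V = S·N(d₁) − K·e^{−rT}·N(d₂) = 40.945529 − 28.675579 = 12.269949 (the observed quote) — the price is monotone increasing in volatility, hence this σ is the only solution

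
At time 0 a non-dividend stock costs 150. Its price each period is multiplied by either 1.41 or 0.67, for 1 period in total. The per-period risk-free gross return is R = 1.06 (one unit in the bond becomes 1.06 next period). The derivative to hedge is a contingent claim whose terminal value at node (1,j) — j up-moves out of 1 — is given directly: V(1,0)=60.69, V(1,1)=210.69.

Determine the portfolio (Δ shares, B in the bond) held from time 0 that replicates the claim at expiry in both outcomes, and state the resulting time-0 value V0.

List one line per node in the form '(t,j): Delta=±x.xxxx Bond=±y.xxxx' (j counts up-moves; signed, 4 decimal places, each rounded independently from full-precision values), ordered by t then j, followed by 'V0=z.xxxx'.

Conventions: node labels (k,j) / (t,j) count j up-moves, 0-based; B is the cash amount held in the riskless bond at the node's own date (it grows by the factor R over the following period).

No-arbitrage ⇒ martingale measure with p* = (R−d)/(u−d) = 0.5270.
Terminal payoffs: V(1,0)=60.6900, V(1,1)=210.6900
(0,0): S=150.0000. Δ = (V_up−V_dn)/(S_up−S_dn) = (210.6900−60.6900)/(211.5000−100.5000) = 1.3514. V = [p*·210.6900 + (1−p*)·60.6900]/1.06 = 131.8340. B = V − Δ·S = -70.8687.
Sanity check at the root: Δ(0,0)·S0 + B(0,0) reproduces V0 = 131.8340.

(0,0): Delta=1.3514 Bond=-70.8687
V0=131.8340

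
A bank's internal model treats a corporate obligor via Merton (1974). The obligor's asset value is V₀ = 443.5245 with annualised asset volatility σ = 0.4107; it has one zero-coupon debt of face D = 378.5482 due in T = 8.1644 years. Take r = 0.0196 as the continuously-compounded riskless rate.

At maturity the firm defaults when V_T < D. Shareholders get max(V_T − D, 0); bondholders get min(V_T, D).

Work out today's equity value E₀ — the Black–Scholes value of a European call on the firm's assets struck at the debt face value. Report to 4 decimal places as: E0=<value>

E0=235.4925

With assets at 443.5245 and a single debt payment of 378.5482 at 8.1644 years:
d₁ = [ln(V₀/D) + (r + σ²/2)T] / (σ√T)
   = [ln(443.5245/378.5482) + (0.0196 + 0.5·0.4107²)·8.1644] / (0.4107·√8.1644)
   = [0.158410 + 0.848585] / 1.173510 = 0.858105
d₂ = d₁ − σ√T = 0.858105 − 1.173510 = -0.315405
N(d₁) = 0.804583,  N(d₂) = 0.376227,  e^(−rT) = 0.852125
E₀ = V₀·N(d₁) − D·e^(−rT)·N(d₂)
   = 443.5245·0.804583 − 378.5482·0.852125·0.376227 = 235.492487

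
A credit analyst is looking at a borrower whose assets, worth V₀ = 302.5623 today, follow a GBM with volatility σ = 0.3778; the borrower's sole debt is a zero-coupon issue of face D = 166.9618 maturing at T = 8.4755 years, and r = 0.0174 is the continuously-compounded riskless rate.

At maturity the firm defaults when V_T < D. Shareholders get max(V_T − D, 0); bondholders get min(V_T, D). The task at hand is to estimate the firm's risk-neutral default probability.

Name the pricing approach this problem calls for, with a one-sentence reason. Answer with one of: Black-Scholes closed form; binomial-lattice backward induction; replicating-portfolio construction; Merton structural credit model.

framework: Merton structural credit model

Key observation: a levered firm with one bullet debt due at 8.4755 years is the canonical structural-credit setup: equity is a call on the firm's assets struck at the face value.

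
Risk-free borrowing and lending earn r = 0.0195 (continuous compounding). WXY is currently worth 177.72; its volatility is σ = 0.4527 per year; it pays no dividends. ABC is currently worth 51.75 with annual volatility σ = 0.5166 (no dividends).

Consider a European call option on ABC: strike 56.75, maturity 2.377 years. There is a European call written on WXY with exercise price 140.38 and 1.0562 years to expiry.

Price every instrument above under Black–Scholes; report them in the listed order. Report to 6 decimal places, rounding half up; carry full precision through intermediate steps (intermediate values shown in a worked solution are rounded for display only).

price(ABC call K=56.75) = 15.205855
price(WXY call K=140.38) = 53.285181

[ABC call K=56.75]
σ√T = 0.5166·√2.377 = 0.796469
d₁ = (ln(S/K) + (r+σ²/2)T) / (σ√T) = (ln(51.75/56.75) + (0.0195+0.5166²/2)·2.377) / 0.796469 = (-0.092231 + 0.363533) / 0.796469 = 0.340631
d₂ = d₁ − σ√T = 0.340631 − 0.796469 = -0.455838
e^{−rT} = 0.954706
N(d₁) = 0.633309,  N(d₂) = 0.324253
price = S·N(d₁) − K·e^{−rT}·N(d₂) = 32.773751 − 17.567896 = 15.205855
[WXY call K=140.38]
σ√T = 0.4527·√1.0562 = 0.465247
d₁ = (ln(S/K) + (r+σ²/2)T) / (σ√T) = (ln(177.72/140.38) + (0.0195+0.4527²/2)·1.0562) / 0.465247 = (0.235856 + 0.128823) / 0.465247 = 0.783841
d₂ = d₁ − σ√T = 0.783841 − 0.465247 = 0.318594
e^{−rT} = 0.979615
N(d₁) = 0.783433,  N(d₂) = 0.624983
price = S·N(d₁) − K·e^{−rT}·N(d₂) = 139.231749 − 85.946568 = 53.285181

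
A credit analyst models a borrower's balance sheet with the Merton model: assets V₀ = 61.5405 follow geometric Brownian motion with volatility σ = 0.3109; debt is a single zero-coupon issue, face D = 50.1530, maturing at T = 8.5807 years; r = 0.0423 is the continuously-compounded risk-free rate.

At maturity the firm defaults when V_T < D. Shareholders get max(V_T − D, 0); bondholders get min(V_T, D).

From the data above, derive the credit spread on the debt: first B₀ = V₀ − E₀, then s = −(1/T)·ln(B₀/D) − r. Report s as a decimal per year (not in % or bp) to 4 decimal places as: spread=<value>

spread=0.0239

Apply the equity-as-call identities (strike 50.1530, horizon 8.5807 years):
d₁ = [ln(V₀/D) + (r + σ²/2)T] / (σ√T)
   = [ln(61.5405/50.1530) + (0.0423 + 0.5·0.3109²)·8.5807] / (0.3109·√8.5807)
   = [0.204617 + 0.777664] / 0.910714 = 1.078583
d₂ = d₁ − σ√T = 1.078583 − 0.910714 = 0.167869
N(d₁) = 0.859613,  N(d₂) = 0.566657,  e^(−rT) = 0.695612
E₀ = V₀·N(d₁) − D·e^(−rT)·N(d₂)
   = 61.5405·0.859613 − 50.1530·0.695612·0.566657 = 33.132060
B₀ = V₀ − E₀ = 61.5405 − 33.132060 = 28.408440
spread = −(1/T)·ln(B₀/D) − r = −(1/8.5807)·ln(28.408440/50.1530) − 0.0423 = 0.02394076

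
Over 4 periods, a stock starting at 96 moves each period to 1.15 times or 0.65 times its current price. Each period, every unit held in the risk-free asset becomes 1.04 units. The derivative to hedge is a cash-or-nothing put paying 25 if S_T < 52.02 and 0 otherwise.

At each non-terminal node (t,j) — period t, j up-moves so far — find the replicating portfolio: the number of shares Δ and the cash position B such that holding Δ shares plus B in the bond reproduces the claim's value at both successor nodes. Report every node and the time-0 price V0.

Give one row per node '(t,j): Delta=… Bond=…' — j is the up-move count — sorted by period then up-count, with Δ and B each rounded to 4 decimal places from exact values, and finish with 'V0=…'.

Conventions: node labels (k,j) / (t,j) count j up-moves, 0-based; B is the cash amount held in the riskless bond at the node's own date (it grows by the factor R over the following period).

(0,0): Delta=-0.0524 Bond=5.7942
(1,0): Delta=-0.2543 Bond=18.6191
(1,1): Delta=-0.0203 Bond=2.4741
(2,0): Delta=-0.9246 Bond=46.5514
(2,1): Delta=-0.1474 Bond=11.6956
(2,2): Delta=0.0000 Bond=0.0000
(3,0): Delta=0.0000 Bond=24.0385
(3,1): Delta=-1.0719 Bond=55.2885
(3,2): Delta=0.0000 Bond=0.0000
(3,3): Delta=0.0000 Bond=0.0000
V0=0.7600

Since d<R<u, set p* = (R−d)/(u−d) = 0.7800; price each node as the discounted p*-expectation of its children.
Expiry values: V(4,0)=25.0000, V(4,1)=25.0000, V(4,2)=0.0000, V(4,3)=0.0000, V(4,4)=0.0000
  t=3,j=0: stock 26.3640 → up 30.3186 (V=25.0000), down 17.1366 (V=25.0000). Price 24.0385; hedge Δ=0.0000, bond B=24.0385.
  t=3,j=1: stock 46.6440 → up 53.6406 (V=0.0000), down 30.3186 (V=25.0000). Price 5.2885; hedge Δ=-1.0719, bond B=55.2885.
  t=3,j=2: stock 82.5240 → up 94.9026 (V=0.0000), down 53.6406 (V=0.0000). Price 0.0000; hedge Δ=0.0000, bond B=0.0000.
  t=3,j=3: stock 146.0040 → up 167.9046 (V=0.0000), down 94.9026 (V=0.0000). Price 0.0000; hedge Δ=0.0000, bond B=0.0000.
  t=2,j=0: stock 40.5600 → up 46.6440 (V=5.2885), down 26.3640 (V=24.0385). Price 9.0514; hedge Δ=-0.9246, bond B=46.5514.
  t=2,j=1: stock 71.7600 → up 82.5240 (V=0.0000), down 46.6440 (V=5.2885). Price 1.1187; hedge Δ=-0.1474, bond B=11.6956.
  t=2,j=2: stock 126.9600 → up 146.0040 (V=0.0000), down 82.5240 (V=0.0000). Price 0.0000; hedge Δ=0.0000, bond B=0.0000.
  t=1,j=0: stock 62.4000 → up 71.7600 (V=1.1187), down 40.5600 (V=9.0514). Price 2.7538; hedge Δ=-0.2543, bond B=18.6191.
  t=1,j=1: stock 110.4000 → up 126.9600 (V=0.0000), down 71.7600 (V=1.1187). Price 0.2367; hedge Δ=-0.0203, bond B=2.4741.
  t=0,j=0: stock 96.0000 → up 110.4000 (V=0.2367), down 62.4000 (V=2.7538). Price 0.7600; hedge Δ=-0.0524, bond B=5.7942.
Verification: the root portfolio costs Δ(0,0)·S0 + B(0,0) = 0.7600, matching V0.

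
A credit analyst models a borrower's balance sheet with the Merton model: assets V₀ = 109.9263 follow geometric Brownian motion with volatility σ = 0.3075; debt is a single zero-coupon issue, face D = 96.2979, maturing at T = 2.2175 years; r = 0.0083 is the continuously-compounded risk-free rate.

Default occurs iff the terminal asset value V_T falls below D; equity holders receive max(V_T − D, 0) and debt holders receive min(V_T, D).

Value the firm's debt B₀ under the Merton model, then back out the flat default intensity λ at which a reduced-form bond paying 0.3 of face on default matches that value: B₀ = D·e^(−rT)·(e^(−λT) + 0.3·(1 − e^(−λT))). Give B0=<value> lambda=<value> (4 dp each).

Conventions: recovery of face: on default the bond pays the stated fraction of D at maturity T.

With assets at 109.9263 and a single debt payment of 96.2979 at 2.2175 years:
d₁ = [ln(V₀/D) + (r + σ²/2)T] / (σ√T)
   = [ln(109.9263/96.2979) + (0.0083 + 0.5·0.3075²)·2.2175] / (0.3075·√2.2175)
   = [0.132364 + 0.123244] / 0.457907 = 0.558210
d₂ = d₁ − σ√T = 0.558210 − 0.457907 = 0.100303
N(d₁) = 0.711650,  N(d₂) = 0.539948,  e^(−rT) = 0.981763
E₀ = V₀·N(d₁) − D·e^(−rT)·N(d₂)
   = 109.9263·0.711650 − 96.2979·0.981763·0.539948 = 27.181358
B₀ = V₀ − E₀ = 109.9263 − 27.181358 = 82.744942
e^(−λT) = (B₀·e^(rT)/D − 0.3)/(1 − 0.3) = (82.7449·1.018576/96.2979 − 0.3)/0.7 = 0.82174425
λ = −ln(0.82174425)/2.2175 = 0.088535

B0=82.7449 lambda=0.0885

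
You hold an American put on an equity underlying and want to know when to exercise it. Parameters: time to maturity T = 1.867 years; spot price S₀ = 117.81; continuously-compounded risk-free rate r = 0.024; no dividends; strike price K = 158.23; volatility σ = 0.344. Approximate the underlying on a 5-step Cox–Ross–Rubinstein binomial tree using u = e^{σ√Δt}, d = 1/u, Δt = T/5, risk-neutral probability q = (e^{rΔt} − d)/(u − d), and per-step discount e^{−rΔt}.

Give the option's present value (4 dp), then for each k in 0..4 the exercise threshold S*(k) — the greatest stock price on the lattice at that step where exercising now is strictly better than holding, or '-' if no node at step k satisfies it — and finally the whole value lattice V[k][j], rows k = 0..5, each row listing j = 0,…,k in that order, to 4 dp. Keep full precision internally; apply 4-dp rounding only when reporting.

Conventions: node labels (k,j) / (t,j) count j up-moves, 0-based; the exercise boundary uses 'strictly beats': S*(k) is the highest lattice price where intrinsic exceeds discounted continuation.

params: Δt=0.37340 u=1.23393 d=0.81042 q=0.46890 e^(-rΔt)=0.99108
t_5 payoffs: 117.0463 95.5242 62.7548 12.8604 0.0000 0.0000
t_4: node(4,0) S=50.8179 payoff=107.4121 vs cont=106.0005 → 107.4121 [stop]  node(4,1) S=77.3748 payoff=80.8552 vs cont=79.4436 → 80.8552 [stop]  node(4,2) S=117.8100 payoff=40.4200 vs cont=39.0083 → 40.4200 [stop]  node(4,3) S=179.3763 payoff=0.0000 vs cont=6.7693 → 6.7693 [wait]  node(4,4) S=273.1164 payoff=0.0000 vs cont=0.0000 → 0.0000 [wait]  ⇒ S*(4)=117.8100
t_3: node(3,0) S=62.7058 payoff=95.5242 vs cont=94.1125 → 95.5242 [stop]  node(3,1) S=95.4752 payoff=62.7548 vs cont=61.3431 → 62.7548 [stop]  node(3,2) S=145.3696 payoff=12.8604 vs cont=24.4215 → 24.4215 [wait]  node(3,3) S=221.3382 payoff=0.0000 vs cont=3.5631 → 3.5631 [wait]  ⇒ S*(3)=95.4752
t_2: node(2,0) S=77.3748 payoff=80.8552 vs cont=79.4436 → 80.8552 [stop]  node(2,1) S=117.8100 payoff=40.4200 vs cont=44.3809 → 44.3809 [wait]  node(2,2) S=179.3763 payoff=0.0000 vs cont=14.5104 → 14.5104 [wait]  ⇒ S*(2)=77.3748
t_1: node(1,0) S=95.4752 payoff=62.7548 vs cont=63.1838 → 63.1838 [wait]  node(1,1) S=145.3696 payoff=12.8604 vs cont=30.1038 → 30.1038 [wait]  ⇒ S*(1)=-
t_0: node(0,0) S=117.8100 payoff=40.4200 vs cont=47.2474 → 47.2474 [wait]  ⇒ S*(0)=-

price = 47.2474
boundary = - - 77.3748 95.4752 117.8100
tree:
47.2474
63.1838 30.1038
80.8552 44.3809 14.5104
95.5242 62.7548 24.4215 3.5631
107.4121 80.8552 40.4200 6.7693 0.0000
117.0463 95.5242 62.7548 12.8604 0.0000 0.0000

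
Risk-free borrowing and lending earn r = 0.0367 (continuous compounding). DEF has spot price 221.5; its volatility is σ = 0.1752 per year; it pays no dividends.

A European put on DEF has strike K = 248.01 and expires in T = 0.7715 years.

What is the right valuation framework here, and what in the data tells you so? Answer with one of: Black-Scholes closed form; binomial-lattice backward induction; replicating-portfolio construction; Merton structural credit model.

framework: Black-Scholes closed form

Key observation: with DEF following a GBM at constant σ and r, the European put struck at 248.01 prices in closed form — nothing here needs a stepwise model or a balance sheet.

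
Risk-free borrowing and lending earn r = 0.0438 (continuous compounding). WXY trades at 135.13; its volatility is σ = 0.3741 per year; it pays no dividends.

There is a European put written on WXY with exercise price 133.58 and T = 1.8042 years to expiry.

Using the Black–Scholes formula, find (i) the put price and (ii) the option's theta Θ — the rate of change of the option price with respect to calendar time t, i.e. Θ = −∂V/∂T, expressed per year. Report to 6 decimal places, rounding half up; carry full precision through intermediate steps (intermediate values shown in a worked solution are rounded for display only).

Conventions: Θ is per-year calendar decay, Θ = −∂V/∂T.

σ√T = 0.3741·√1.8042 = 0.502493
d₁ = (ln(S/K) + (r+σ²/2)T) / (σ√T) = (ln(135.13/133.58) + (0.0438+0.3741²/2)·1.8042) / 0.502493 = (0.011537 + 0.205274) / 0.502493 = 0.431469
d₂ = d₁ − σ√T = 0.431469 − 0.502493 = -0.071024
e^{−rT} = 0.924018
N(−d₁) = 0.333064,  N(−d₂) = 0.528311
Put price V = K·e^{−rT}·N(−d₂) − S·N(−d₁) = 65.209530 − 45.006883 = 20.202647
φ(d₁) = (1/√(2π))·e^{−d₁²/2} = 0.363483
Θ = −S·φ(d₁)·σ/(2√T) + r·K·e^{−rT}·N(−d₂) = −6.839933 + 2.856177 = -3.983755

price = 20.202647
Θ = -3.983755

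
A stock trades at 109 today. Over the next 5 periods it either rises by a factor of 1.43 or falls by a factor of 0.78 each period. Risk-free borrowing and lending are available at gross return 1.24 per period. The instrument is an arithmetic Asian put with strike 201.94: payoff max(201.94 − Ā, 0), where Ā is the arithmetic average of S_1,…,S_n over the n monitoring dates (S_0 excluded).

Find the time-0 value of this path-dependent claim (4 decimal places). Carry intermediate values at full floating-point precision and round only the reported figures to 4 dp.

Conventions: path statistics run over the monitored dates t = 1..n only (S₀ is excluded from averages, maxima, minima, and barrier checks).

price = 9.4927

Set p* = 0.7077 (from d < R < u); the path-dependent value is the discounted p*-expectation over all price paths.
Enumerate all 2^5 = 32 price paths (U = up ×1.43, D = down ×0.78); each path with k up-moves has probability p*^k·(1−p*)^(5−k).
DDDDD: Ā=54.9757, payoff=146.9643, prob=0.002134
UDDDD: Ā=100.7887, payoff=101.1513, prob=0.005167
DUDDD: Ā=86.6187, payoff=115.3213, prob=0.005167
UUDDD: Ā=158.8010, payoff=43.1390, prob=0.012509
DDUDD: Ā=75.5661, payoff=126.3739, prob=0.005167
UDUDD: Ā=138.5379, payoff=63.4021, prob=0.012509
DUUDD: Ā=124.3679, payoff=77.5721, prob=0.012509
UUUDD: Ā=228.0079, payoff=0.0000, prob=0.030284
DDDUD: Ā=66.9451, payoff=134.9949, prob=0.005167
UDDUD: Ā=122.7327, payoff=79.2073, prob=0.012509
DUDUD: Ā=108.5627, payoff=93.3773, prob=0.012509
UUDUD: Ā=199.0316, payoff=2.9084, prob=0.030284
DDUUD: Ā=97.5101, payoff=104.4299, prob=0.012509
UDUUD: Ā=178.7685, payoff=23.1715, prob=0.030284
DUUUD: Ā=164.5985, payoff=37.3415, prob=0.030284
UUUUD: Ā=301.7640, payoff=0.0000, prob=0.073319
DDDDU: Ā=60.2207, payoff=141.7193, prob=0.005167
UDDDU: Ā=110.4046, payoff=91.5354, prob=0.012509
DUDDU: Ā=96.2346, payoff=105.7054, prob=0.012509
UUDDU: Ā=176.4302, payoff=25.5098, prob=0.030284
DDUDU: Ā=85.1820, payoff=116.7580, prob=0.012509
UDUDU: Ā=156.1671, payoff=45.7729, prob=0.030284
DUUDU: Ā=141.9971, payoff=59.9429, prob=0.030284
UUUDU: Ā=260.3279, payoff=0.0000, prob=0.073319
DDDUU: Ā=76.5610, payoff=125.3790, prob=0.012509
UDDUU: Ā=140.3618, payoff=61.5782, prob=0.030284
DUDUU: Ā=126.1918, payoff=75.7482, prob=0.030284
UUDUU: Ā=231.3517, payoff=0.0000, prob=0.073319
DDUUU: Ā=115.1392, payoff=86.8008, prob=0.030284
UDUUU: Ā=211.0886, payoff=0.0000, prob=0.073319
DUUUU: Ā=196.9186, payoff=5.0214, prob=0.073319
UUUUU: Ā=361.0175, payoff=0.0000, prob=0.177510
Price = Σ prob·payoff / R^5 = 27.829078 / 2.931625 = 9.4927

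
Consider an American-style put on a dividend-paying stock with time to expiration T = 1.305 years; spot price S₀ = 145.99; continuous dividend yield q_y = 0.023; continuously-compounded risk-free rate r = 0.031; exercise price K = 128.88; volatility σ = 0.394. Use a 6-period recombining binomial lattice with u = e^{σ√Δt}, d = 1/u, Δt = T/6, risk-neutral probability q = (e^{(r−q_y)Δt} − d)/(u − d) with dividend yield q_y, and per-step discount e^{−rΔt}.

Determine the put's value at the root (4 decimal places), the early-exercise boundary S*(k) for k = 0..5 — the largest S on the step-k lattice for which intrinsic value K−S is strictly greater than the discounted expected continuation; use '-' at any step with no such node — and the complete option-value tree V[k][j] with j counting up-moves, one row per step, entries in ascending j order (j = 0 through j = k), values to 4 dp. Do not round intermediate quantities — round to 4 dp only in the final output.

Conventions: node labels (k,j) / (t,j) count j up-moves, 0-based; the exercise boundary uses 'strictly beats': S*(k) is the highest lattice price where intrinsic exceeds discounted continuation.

price = 16.5394
boundary = - - - - 70.0032 84.1238
tree:
16.5394
24.0206 7.9620
33.7966 12.8478 2.3186
45.7115 20.2459 4.3140 0.0000
58.8768 30.8621 8.0267 0.0000 0.0000
70.6273 44.7562 14.9345 0.0000 0.0000 0.0000
80.4053 58.8768 27.7872 0.0000 0.0000 0.0000 0.0000

Δt=0.21750, u=1.20171, d=0.83214, q=0.45890, disc=e^(-rΔt)=0.99328
k=6 terminal: V=max(K-S,0) → 80.4053 58.8768 27.7872 0.0000 0.0000 0.0000 0.0000
k=5: j=0 S=58.2527 intr=70.6273 cont=70.0519 V=70.6273[EX]; j=1 S=84.1238 intr=44.7562 cont=44.3099 V=44.7562[EX]; j=2 S=121.4848 intr=7.3952 cont=14.9345 V=14.9345[hold]; j=3 S=175.4383 intr=0.0000 cont=0.0000 V=0.0000[hold]; j=4 S=253.3536 intr=0.0000 cont=0.0000 V=0.0000[hold]; j=5 S=365.8725 intr=0.0000 cont=0.0000 V=0.0000[hold]  S*(5)=84.1238
k=4: j=0 S=70.0032 intr=58.8768 cont=58.3601 V=58.8768[EX]; j=1 S=101.0928 intr=27.7872 cont=30.8621 V=30.8621[hold]; j=2 S=145.9900 intr=0.0000 cont=8.0267 V=8.0267[hold]; j=3 S=210.8268 intr=0.0000 cont=0.0000 V=0.0000[hold]; j=4 S=304.4587 intr=0.0000 cont=0.0000 V=0.0000[hold]  S*(4)=70.0032
k=3: j=0 S=84.1238 intr=44.7562 cont=45.7115 V=45.7115[hold]; j=1 S=121.4848 intr=7.3952 cont=20.2459 V=20.2459[hold]; j=2 S=175.4383 intr=0.0000 cont=4.3140 V=4.3140[hold]; j=3 S=253.3536 intr=0.0000 cont=0.0000 V=0.0000[hold]  S*(3)=-
k=2: j=0 S=101.0928 intr=27.7872 cont=33.7966 V=33.7966[hold]; j=1 S=145.9900 intr=0.0000 cont=12.8478 V=12.8478[hold]; j=2 S=210.8268 intr=0.0000 cont=2.3186 V=2.3186[hold]  S*(2)=-
k=1: j=0 S=121.4848 intr=7.3952 cont=24.0206 V=24.0206[hold]; j=1 S=175.4383 intr=0.0000 cont=7.9620 V=7.9620[hold]  S*(1)=-
k=0: j=0 S=145.9900 intr=0.0000 cont=16.5394 V=16.5394[hold]  S*(0)=-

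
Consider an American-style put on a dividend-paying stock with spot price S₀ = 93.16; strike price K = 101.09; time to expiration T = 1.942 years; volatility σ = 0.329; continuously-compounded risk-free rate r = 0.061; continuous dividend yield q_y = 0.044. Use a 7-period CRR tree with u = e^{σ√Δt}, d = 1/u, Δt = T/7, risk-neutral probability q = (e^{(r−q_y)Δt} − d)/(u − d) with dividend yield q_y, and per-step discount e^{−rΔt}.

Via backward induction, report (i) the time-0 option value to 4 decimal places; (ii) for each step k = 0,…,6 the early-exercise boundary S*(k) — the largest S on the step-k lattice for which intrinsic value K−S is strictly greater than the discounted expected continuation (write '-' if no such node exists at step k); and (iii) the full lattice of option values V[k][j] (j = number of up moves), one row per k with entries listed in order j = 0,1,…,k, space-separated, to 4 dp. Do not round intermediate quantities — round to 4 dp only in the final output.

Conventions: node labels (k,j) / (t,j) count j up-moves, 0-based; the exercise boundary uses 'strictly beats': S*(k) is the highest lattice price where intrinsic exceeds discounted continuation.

price = 19.3246
boundary = - - - 55.3929 65.8738 55.3929 65.8738
tree:
19.3246
26.6411 11.7871
35.5412 17.5860 5.6851
45.6971 25.3948 9.4311 1.6732
54.5104 35.2162 15.2570 3.2131 0.0000
61.9215 45.6971 23.8185 6.1701 0.0000 0.0000
68.1534 54.5104 35.2162 11.8483 0.0000 0.0000 0.0000
73.3938 61.9215 45.6971 22.7523 0.0000 0.0000 0.0000 0.0000

Δt=0.27743  u=1.18921  d=0.84089  q=0.47036  discount=0.98322
step 7 (expiry): payoffs max(K−S,0) = 73.3938 61.9215 45.6971 22.7523 0.0000 0.0000 0.0000 0.0000
step 6: (k=6,j=0): S=32.9366, K−S=68.1534, hold=66.8567 ⇒ V=68.1534 exercise | (k=6,j=1): S=46.5796, K−S=54.5104, hold=53.3792 ⇒ V=54.5104 exercise | (k=6,j=2): S=65.8738, K−S=35.2162, hold=34.3191 ⇒ V=35.2162 exercise | (k=6,j=3): S=93.1600, K−S=7.9300, hold=11.8483 ⇒ V=11.8483 continue | (k=6,j=4): S=131.7488, K−S=0.0000, hold=0.0000 ⇒ V=0.0000 continue | (k=6,j=5): S=186.3218, K−S=0.0000, hold=0.0000 ⇒ V=0.0000 continue | (k=6,j=6): S=263.5001, K−S=0.0000, hold=0.0000 ⇒ V=0.0000 continue  boundary S*=65.8738
step 5: (k=5,j=0): S=39.1685, K−S=61.9215, hold=60.7004 ⇒ V=61.9215 exercise | (k=5,j=1): S=55.3929, K−S=45.6971, hold=44.6728 ⇒ V=45.6971 exercise | (k=5,j=2): S=78.3377, K−S=22.7523, hold=23.8185 ⇒ V=23.8185 continue | (k=5,j=3): S=110.7868, K−S=0.0000, hold=6.1701 ⇒ V=6.1701 continue | (k=5,j=4): S=156.6769, K−S=0.0000, hold=0.0000 ⇒ V=0.0000 continue | (k=5,j=5): S=221.5757, K−S=0.0000, hold=0.0000 ⇒ V=0.0000 continue  boundary S*=55.3929
step 4: (k=4,j=0): S=46.5796, K−S=54.5104, hold=53.3792 ⇒ V=54.5104 exercise | (k=4,j=1): S=65.8738, K−S=35.2162, hold=34.8122 ⇒ V=35.2162 exercise | (k=4,j=2): S=93.1600, K−S=7.9300, hold=15.2570 ⇒ V=15.2570 continue | (k=4,j=3): S=131.7488, K−S=0.0000, hold=3.2131 ⇒ V=3.2131 continue | (k=4,j=4): S=186.3218, K−S=0.0000, hold=0.0000 ⇒ V=0.0000 continue  boundary S*=65.8738
step 3: (k=3,j=0): S=55.3929, K−S=45.6971, hold=44.6728 ⇒ V=45.6971 exercise | (k=3,j=1): S=78.3377, K−S=22.7523, hold=25.3948 ⇒ V=25.3948 continue | (k=3,j=2): S=110.7868, K−S=0.0000, hold=9.4311 ⇒ V=9.4311 continue | (k=3,j=3): S=156.6769, K−S=0.0000, hold=1.6732 ⇒ V=1.6732 continue  boundary S*=55.3929
step 2: (k=2,j=0): S=65.8738, K−S=35.2162, hold=35.5412 ⇒ V=35.5412 continue | (k=2,j=1): S=93.1600, K−S=7.9300, hold=17.5860 ⇒ V=17.5860 continue | (k=2,j=2): S=131.7488, K−S=0.0000, hold=5.6851 ⇒ V=5.6851 continue  boundary S*=-
step 1: (k=1,j=0): S=78.3377, K−S=22.7523, hold=26.6411 ⇒ V=26.6411 continue | (k=1,j=1): S=110.7868, K−S=0.0000, hold=11.7871 ⇒ V=11.7871 continue  boundary S*=-
step 0: (k=0,j=0): S=93.1600, K−S=7.9300, hold=19.3246 ⇒ V=19.3246 continue  boundary S*=-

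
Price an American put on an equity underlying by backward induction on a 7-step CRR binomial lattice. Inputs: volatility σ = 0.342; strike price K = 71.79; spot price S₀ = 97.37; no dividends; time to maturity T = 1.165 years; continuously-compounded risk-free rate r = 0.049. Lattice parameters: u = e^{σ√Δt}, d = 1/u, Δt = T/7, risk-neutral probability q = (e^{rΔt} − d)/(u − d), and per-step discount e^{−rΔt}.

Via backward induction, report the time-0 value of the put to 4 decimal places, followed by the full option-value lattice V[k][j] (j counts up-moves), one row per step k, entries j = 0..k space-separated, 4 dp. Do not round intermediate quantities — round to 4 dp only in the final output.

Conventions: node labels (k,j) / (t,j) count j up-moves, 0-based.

price = 2.8721
tree:
2.8721
4.6419 1.1098
7.3265 1.9737 0.2449
11.2280 3.4584 0.4883 0.0000
16.5770 5.9443 0.9737 0.0000 0.0000
23.3216 9.9548 1.9417 0.0000 0.0000 0.0000
29.6334 16.0647 3.8720 0.0000 0.0000 0.0000 0.0000
35.1233 23.3216 7.7214 0.0000 0.0000 0.0000 0.0000 0.0000

Δt=0.16643  u=1.14972  d=0.86977  q=0.49443  discount=0.99188
step 7 (expiry): payoffs max(K−S,0) = 35.1233 23.3216 7.7214 0.0000 0.0000 0.0000 0.0000 0.0000
k=6: (k=6,j=0): S=42.1566, K−S=29.6334, hold=29.0503 ⇒ V=29.6334 exercise | (k=6,j=1): S=55.7253, K−S=16.0647, hold=15.4817 ⇒ V=16.0647 exercise | (k=6,j=2): S=73.6612, K−S=0.0000, hold=3.8720 ⇒ V=3.8720 continue | (k=6,j=3): S=97.3700, K−S=0.0000, hold=0.0000 ⇒ V=0.0000 continue | (k=6,j=4): S=128.7098, K−S=0.0000, hold=0.0000 ⇒ V=0.0000 continue | (k=6,j=5): S=170.1368, K−S=0.0000, hold=0.0000 ⇒ V=0.0000 continue | (k=6,j=6): S=224.8976, K−S=0.0000, hold=0.0000 ⇒ V=0.0000 continue
k=5: (k=5,j=0): S=48.4684, K−S=23.3216, hold=22.7385 ⇒ V=23.3216 exercise | (k=5,j=1): S=64.0686, K−S=7.7214, hold=9.9548 ⇒ V=9.9548 continue | (k=5,j=2): S=84.6900, K−S=0.0000, hold=1.9417 ⇒ V=1.9417 continue | (k=5,j=3): S=111.9485, K−S=0.0000, hold=0.0000 ⇒ V=0.0000 continue | (k=5,j=4): S=147.9807, K−S=0.0000, hold=0.0000 ⇒ V=0.0000 continue | (k=5,j=5): S=195.6102, K−S=0.0000, hold=0.0000 ⇒ V=0.0000 continue
k=4: (k=4,j=0): S=55.7253, K−S=16.0647, hold=16.5770 ⇒ V=16.5770 continue | (k=4,j=1): S=73.6612, K−S=0.0000, hold=5.9443 ⇒ V=5.9443 continue | (k=4,j=2): S=97.3700, K−S=0.0000, hold=0.9737 ⇒ V=0.9737 continue | (k=4,j=3): S=128.7098, K−S=0.0000, hold=0.0000 ⇒ V=0.0000 continue | (k=4,j=4): S=170.1368, K−S=0.0000, hold=0.0000 ⇒ V=0.0000 continue
k=3: (k=3,j=0): S=64.0686, K−S=7.7214, hold=11.2280 ⇒ V=11.2280 continue | (k=3,j=1): S=84.6900, K−S=0.0000, hold=3.4584 ⇒ V=3.4584 continue | (k=3,j=2): S=111.9485, K−S=0.0000, hold=0.4883 ⇒ V=0.4883 continue | (k=3,j=3): S=147.9807, K−S=0.0000, hold=0.0000 ⇒ V=0.0000 continue
k=2: (k=2,j=0): S=73.6612, K−S=0.0000, hold=7.3265 ⇒ V=7.3265 continue | (k=2,j=1): S=97.3700, K−S=0.0000, hold=1.9737 ⇒ V=1.9737 continue | (k=2,j=2): S=128.7098, K−S=0.0000, hold=0.2449 ⇒ V=0.2449 continue
k=1: (k=1,j=0): S=84.6900, K−S=0.0000, hold=4.6419 ⇒ V=4.6419 continue | (k=1,j=1): S=111.9485, K−S=0.0000, hold=1.1098 ⇒ V=1.1098 continue
k=0: (k=0,j=0): S=97.3700, K−S=0.0000, hold=2.8721 ⇒ V=2.8721 continue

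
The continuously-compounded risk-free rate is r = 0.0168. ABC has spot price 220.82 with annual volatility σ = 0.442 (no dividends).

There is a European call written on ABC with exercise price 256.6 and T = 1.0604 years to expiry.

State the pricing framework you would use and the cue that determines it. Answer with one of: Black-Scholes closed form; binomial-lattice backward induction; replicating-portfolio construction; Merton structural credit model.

Key observation: a European claim on ABC (strike 256.6) — a lognormal (GBM) underlying with constant rate and volatility — has an exact closed-form value; no lattice or capital structure is involved.

framework: Black-Scholes closed form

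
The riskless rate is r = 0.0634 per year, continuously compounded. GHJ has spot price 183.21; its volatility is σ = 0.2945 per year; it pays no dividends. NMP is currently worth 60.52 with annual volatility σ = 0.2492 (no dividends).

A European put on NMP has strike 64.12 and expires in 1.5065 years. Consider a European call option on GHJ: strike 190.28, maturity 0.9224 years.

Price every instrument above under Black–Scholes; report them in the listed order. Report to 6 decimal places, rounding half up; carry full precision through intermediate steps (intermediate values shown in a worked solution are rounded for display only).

[NMP put K=64.12]
σ√T = 0.2492·√1.5065 = 0.305867
d₁ = (ln(S/K) + (r+σ²/2)T) / (σ√T) = (ln(60.52/64.12) + (0.0634+0.2492²/2)·1.5065) / 0.305867 = (-0.057782 + 0.142289) / 0.305867 = 0.276287
d₂ = d₁ − σ√T = 0.276287 − 0.305867 = -0.029580
e^{−rT} = 0.908907
N(−d₁) = 0.391164,  N(−d₂) = 0.511799
price = K·e^{−rT}·N(−d₂) − S·N(−d₁) = 29.827213 − 23.673242 = 6.153971
[GHJ call K=190.28]
σ√T = 0.2945·√0.9224 = 0.282843
d₁ = (ln(S/K) + (r+σ²/2)T) / (σ√T) = (ln(183.21/190.28) + (0.0634+0.2945²/2)·0.9224) / 0.282843 = (-0.037864 + 0.098480) / 0.282843 = 0.214312
d₂ = d₁ − σ√T = 0.214312 − 0.282843 = -0.068531
e^{−rT} = 0.943197
N(d₁) = 0.584848,  N(d₂) = 0.472682
price = S·N(d₁) − K·e^{−rT}·N(d₂) = 107.150008 − 84.832867 = 22.317141

price(NMP put K=64.12) = 6.153971
price(GHJ call K=190.28) = 22.317141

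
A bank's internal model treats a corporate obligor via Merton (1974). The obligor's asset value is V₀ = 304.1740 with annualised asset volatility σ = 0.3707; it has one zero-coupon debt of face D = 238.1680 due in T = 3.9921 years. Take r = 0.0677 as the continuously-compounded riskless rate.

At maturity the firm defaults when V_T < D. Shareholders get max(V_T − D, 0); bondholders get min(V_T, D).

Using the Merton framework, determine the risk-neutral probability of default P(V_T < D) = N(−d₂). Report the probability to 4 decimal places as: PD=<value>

With assets at 304.1740 and a single debt payment of 238.1680 at 3.9921 years:
d₁ = [ln(V₀/D) + (r + σ²/2)T] / (σ√T)
   = [ln(304.1740/238.1680) + (0.0677 + 0.5·0.3707²)·3.9921] / (0.3707·√3.9921)
   = [0.244624 + 0.544559] / 0.740668 = 1.065502
d₂ = d₁ − σ√T = 1.065502 − 0.740668 = 0.324835
risk-neutral PD = N(−d₂) = N(-0.324835) = 0.372653

PD=0.3727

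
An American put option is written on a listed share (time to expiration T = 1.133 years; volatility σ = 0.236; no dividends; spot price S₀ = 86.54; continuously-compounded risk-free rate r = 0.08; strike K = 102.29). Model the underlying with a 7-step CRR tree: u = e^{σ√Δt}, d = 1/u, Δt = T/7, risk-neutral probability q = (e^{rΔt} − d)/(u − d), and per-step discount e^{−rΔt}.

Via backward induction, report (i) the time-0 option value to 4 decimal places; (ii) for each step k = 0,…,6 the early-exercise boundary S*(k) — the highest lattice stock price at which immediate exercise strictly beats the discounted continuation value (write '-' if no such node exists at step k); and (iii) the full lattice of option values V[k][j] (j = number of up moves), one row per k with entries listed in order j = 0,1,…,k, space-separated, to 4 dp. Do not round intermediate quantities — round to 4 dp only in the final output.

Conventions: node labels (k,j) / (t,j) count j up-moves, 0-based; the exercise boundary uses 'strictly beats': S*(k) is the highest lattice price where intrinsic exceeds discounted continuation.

Δt=0.16186  u=1.09960  d=0.90942  q=0.54481  discount=0.98713
step 7 (expiry): payoffs max(K−S,0) = 57.7680 48.4576 37.2002 23.5886 7.1306 0.0000 0.0000 0.0000
step 6: (k=6,j=0): S=48.9563, K−S=53.3337, hold=52.0177 ⇒ V=53.3337 exercise | (k=6,j=1): S=59.1941, K−S=43.0959, hold=41.7799 ⇒ V=43.0959 exercise | (k=6,j=2): S=71.5727, K−S=30.7173, hold=29.4013 ⇒ V=30.7173 exercise | (k=6,j=3): S=86.5400, K−S=15.7500, hold=14.4340 ⇒ V=15.7500 exercise | (k=6,j=4): S=104.6372, K−S=0.0000, hold=3.2040 ⇒ V=3.2040 continue | (k=6,j=5): S=126.5189, K−S=0.0000, hold=0.0000 ⇒ V=0.0000 continue | (k=6,j=6): S=152.9765, K−S=0.0000, hold=0.0000 ⇒ V=0.0000 continue  boundary S*=86.5400
step 5: (k=5,j=0): S=53.8324, K−S=48.4576, hold=47.1416 ⇒ V=48.4576 exercise | (k=5,j=1): S=65.0898, K−S=37.2002, hold=35.8842 ⇒ V=37.2002 exercise | (k=5,j=2): S=78.7014, K−S=23.5886, hold=22.2727 ⇒ V=23.5886 exercise | (k=5,j=3): S=95.1594, K−S=7.1306, hold=8.8001 ⇒ V=8.8001 continue | (k=5,j=4): S=115.0591, K−S=0.0000, hold=1.4397 ⇒ V=1.4397 continue | (k=5,j=5): S=139.1202, K−S=0.0000, hold=0.0000 ⇒ V=0.0000 continue  boundary S*=78.7014
step 4: (k=4,j=0): S=59.1941, K−S=43.0959, hold=41.7799 ⇒ V=43.0959 exercise | (k=4,j=1): S=71.5727, K−S=30.7173, hold=29.4013 ⇒ V=30.7173 exercise | (k=4,j=2): S=86.5400, K−S=15.7500, hold=15.3319 ⇒ V=15.7500 exercise | (k=4,j=3): S=104.6372, K−S=0.0000, hold=4.7285 ⇒ V=4.7285 continue | (k=4,j=4): S=126.5189, K−S=0.0000, hold=0.6469 ⇒ V=0.6469 continue  boundary S*=86.5400
step 3: (k=3,j=0): S=65.0898, K−S=37.2002, hold=35.8842 ⇒ V=37.2002 exercise | (k=3,j=1): S=78.7014, K−S=23.5886, hold=22.2727 ⇒ V=23.5886 exercise | (k=3,j=2): S=95.1594, K−S=7.1306, hold=9.6200 ⇒ V=9.6200 continue | (k=3,j=3): S=115.0591, K−S=0.0000, hold=2.4726 ⇒ V=2.4726 continue  boundary S*=78.7014
step 2: (k=2,j=0): S=71.5727, K−S=30.7173, hold=29.4013 ⇒ V=30.7173 exercise | (k=2,j=1): S=86.5400, K−S=15.7500, hold=15.7728 ⇒ V=15.7728 continue | (k=2,j=2): S=104.6372, K−S=0.0000, hold=5.6523 ⇒ V=5.6523 continue  boundary S*=71.5727
step 1: (k=1,j=0): S=78.7014, K−S=23.5886, hold=22.2849 ⇒ V=23.5886 exercise | (k=1,j=1): S=95.1594, K−S=7.1306, hold=10.1271 ⇒ V=10.1271 continue  boundary S*=78.7014
step 0: (k=0,j=0): S=86.5400, K−S=15.7500, hold=16.0455 ⇒ V=16.0455 continue  boundary S*=-

price = 16.0455
boundary = - 78.7014 71.5727 78.7014 86.5400 78.7014 86.5400
tree:
16.0455
23.5886 10.1271
30.7173 15.7728 5.6523
37.2002 23.5886 9.6200 2.4726
43.0959 30.7173 15.7500 4.7285 0.6469
48.4576 37.2002 23.5886 8.8001 1.4397 0.0000
53.3337 43.0959 30.7173 15.7500 3.2040 0.0000 0.0000
57.7680 48.4576 37.2002 23.5886 7.1306 0.0000 0.0000 0.0000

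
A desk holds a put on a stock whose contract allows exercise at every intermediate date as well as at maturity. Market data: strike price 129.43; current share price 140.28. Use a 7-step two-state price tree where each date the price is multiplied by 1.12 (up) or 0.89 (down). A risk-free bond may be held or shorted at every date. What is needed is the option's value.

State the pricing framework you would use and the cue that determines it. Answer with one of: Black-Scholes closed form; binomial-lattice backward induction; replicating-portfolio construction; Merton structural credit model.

framework: binomial-lattice backward induction

Key observation: an American put (K = 129.43, S₀ = 140.28) on a 7-date tree has no closed form — the optimal stopping decision is embedded and must be resolved recursively from expiry.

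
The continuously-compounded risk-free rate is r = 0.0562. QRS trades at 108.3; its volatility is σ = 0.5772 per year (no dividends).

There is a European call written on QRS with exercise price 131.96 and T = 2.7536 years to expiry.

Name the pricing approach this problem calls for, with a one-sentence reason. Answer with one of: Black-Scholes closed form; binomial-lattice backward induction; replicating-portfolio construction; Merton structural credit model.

Key observation: a European claim on QRS (strike 131.96) — a lognormal (GBM) underlying with constant rate and volatility — has an exact closed-form value; no lattice or capital structure is involved.

framework: Black-Scholes closed form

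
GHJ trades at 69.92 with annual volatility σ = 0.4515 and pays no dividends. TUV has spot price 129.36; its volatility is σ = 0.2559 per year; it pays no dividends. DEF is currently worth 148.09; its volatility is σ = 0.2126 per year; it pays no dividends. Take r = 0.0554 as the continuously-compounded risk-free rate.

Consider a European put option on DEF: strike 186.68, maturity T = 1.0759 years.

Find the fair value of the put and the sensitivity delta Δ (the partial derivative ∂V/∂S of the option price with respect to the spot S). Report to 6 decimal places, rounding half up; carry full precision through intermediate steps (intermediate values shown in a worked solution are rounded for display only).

σ√T = 0.2126·√1.0759 = 0.220521
d₁ = (ln(S/K) + (r+σ²/2)T) / (σ√T) = (ln(148.09/186.68) + (0.0554+0.2126²/2)·1.0759) / 0.220521 = (-0.231576 + 0.083920) / 0.220521 = -0.669580
d₂ = d₁ − σ√T = -0.669580 − 0.220521 = -0.890101
e^{−rT} = 0.942137
N(−d₁) = 0.748437,  N(−d₂) = 0.813294
Put price V = K·e^{−rT}·N(−d₂) − S·N(−d₁) = 143.040603 − 110.836066 = 32.204537
Δ = −N(−d₁) = -0.748437

price = 32.204537
Δ = -0.748437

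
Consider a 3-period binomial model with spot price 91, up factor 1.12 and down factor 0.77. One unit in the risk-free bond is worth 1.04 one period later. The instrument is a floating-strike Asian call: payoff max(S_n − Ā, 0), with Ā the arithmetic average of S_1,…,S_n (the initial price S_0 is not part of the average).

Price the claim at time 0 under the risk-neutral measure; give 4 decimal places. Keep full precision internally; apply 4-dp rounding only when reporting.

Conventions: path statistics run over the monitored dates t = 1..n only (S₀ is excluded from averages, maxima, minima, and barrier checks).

Under the martingale measure an up-move has probability p* = 0.7714; value the claim as the probability-weighted average of per-path payoffs, discounted 3 periods at R = 1.04.
Enumerate all 2^3 = 8 price paths (U = up ×1.12, D = down ×0.77); each path with k up-moves has probability p*^k·(1−p*)^(3−k).
DDD: Ā=55.1895, payoff=0.0000, prob=0.011942
UDD: Ā=80.2756, payoff=0.0000, prob=0.040303
DUD: Ā=69.6589, payoff=0.0000, prob=0.040303
UUD: Ā=101.3221, payoff=0.0000, prob=0.136023
DDU: Ā=61.4841, payoff=0.0000, prob=0.040303
UDU: Ā=89.4314, payoff=0.0000, prob=0.136023
DUU: Ā=78.8147, payoff=9.0811, prob=0.136023
UUU: Ā=114.6396, payoff=13.2088, prob=0.459079
Price = Σ prob·payoff / R^3 = 7.299131 / 1.124864 = 6.4889

price = 6.4889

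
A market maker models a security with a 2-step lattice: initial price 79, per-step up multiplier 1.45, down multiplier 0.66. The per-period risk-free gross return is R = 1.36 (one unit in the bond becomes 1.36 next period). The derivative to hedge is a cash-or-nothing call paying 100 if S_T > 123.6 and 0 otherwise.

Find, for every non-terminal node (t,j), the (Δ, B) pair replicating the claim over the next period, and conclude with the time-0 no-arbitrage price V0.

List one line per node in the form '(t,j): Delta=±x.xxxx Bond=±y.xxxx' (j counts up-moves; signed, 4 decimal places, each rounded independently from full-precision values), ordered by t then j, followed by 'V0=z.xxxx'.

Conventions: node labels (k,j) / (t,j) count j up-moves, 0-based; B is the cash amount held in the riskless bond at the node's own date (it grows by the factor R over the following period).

(0,0): Delta=1.0439 Bond=-40.0230
(1,0): Delta=0.0000 Bond=0.0000
(1,1): Delta=1.1050 Bond=-61.4296
V0=42.4487

No-arbitrage ⇒ martingale measure with p* = (R−d)/(u−d) = 0.8861.
Payoffs at expiry: V(2,0)=0.0000, V(2,1)=0.0000, V(2,2)=100.0000
Node (1,0) S=52.1400: V=(p*·0.0000+(1−p*)·0.0000)/1.36=0.0000; Δ=(0.0000−0.0000)/(75.6030−34.4124)=0.0000; B=V−Δ·S=0.0000
Node (1,1) S=114.5500: V=(p*·100.0000+(1−p*)·0.0000)/1.36=65.1526; Δ=(100.0000−0.0000)/(166.0975−75.6030)=1.1050; B=V−Δ·S=-61.4296
Node (0,0) S=79.0000: V=(p*·65.1526+(1−p*)·0.0000)/1.36=42.4487; Δ=(65.1526−0.0000)/(114.5500−52.1400)=1.0439; B=V−Δ·S=-40.0230
Sanity check at the root: Δ(0,0)·S0 + B(0,0) reproduces V0 = 42.4487.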